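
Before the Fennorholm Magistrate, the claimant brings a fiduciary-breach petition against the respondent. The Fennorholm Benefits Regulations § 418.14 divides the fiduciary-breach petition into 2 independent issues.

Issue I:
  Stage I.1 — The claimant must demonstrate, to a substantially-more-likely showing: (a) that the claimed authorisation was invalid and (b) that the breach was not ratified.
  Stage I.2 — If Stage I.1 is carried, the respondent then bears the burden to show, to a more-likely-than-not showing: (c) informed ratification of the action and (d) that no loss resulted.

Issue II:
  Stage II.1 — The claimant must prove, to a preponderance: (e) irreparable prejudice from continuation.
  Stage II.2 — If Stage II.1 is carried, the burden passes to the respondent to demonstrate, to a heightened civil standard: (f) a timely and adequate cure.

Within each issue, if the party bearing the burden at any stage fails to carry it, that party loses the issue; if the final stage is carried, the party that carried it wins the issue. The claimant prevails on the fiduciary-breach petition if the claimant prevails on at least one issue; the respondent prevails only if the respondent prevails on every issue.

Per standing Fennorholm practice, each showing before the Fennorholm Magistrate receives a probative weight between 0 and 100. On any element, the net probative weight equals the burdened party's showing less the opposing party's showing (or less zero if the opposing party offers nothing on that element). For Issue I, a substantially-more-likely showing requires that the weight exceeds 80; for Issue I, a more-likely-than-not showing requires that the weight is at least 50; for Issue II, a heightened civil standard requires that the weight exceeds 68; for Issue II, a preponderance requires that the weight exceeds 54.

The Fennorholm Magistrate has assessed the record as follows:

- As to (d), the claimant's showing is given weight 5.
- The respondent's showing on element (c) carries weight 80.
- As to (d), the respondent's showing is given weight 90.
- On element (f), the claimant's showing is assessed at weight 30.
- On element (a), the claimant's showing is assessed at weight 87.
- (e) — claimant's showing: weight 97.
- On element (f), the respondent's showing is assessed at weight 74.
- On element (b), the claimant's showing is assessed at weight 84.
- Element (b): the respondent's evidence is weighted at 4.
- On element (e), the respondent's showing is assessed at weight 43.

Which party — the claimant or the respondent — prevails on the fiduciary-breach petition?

— Issue I —
Stage I.1 (claimant, a substantially-more-likely showing, weight exceeds 80): (a) 87 > 80 — meets; (b) net 84−4=80 ≤ 80 — fails.
  Stage I.1 not carried; the claimant fails its burden.
So the respondent prevails on this issue.
— Issue II —
At Stage II.1 the claimant must meet a preponderance (weight exceeds 54): on (e) the weight is 97 less the opposing 43 gives net 54, ≤ 54, so (e) does not meet the standard.
  The claimant does not carry Stage II.1.
The analysis ends at Stage II.1; the respondent prevails on this issue.
Per-issue: Issue I → respondent; Issue II → respondent. The claimant must prevail on at least one issue; overall, the respondent prevails.

respondent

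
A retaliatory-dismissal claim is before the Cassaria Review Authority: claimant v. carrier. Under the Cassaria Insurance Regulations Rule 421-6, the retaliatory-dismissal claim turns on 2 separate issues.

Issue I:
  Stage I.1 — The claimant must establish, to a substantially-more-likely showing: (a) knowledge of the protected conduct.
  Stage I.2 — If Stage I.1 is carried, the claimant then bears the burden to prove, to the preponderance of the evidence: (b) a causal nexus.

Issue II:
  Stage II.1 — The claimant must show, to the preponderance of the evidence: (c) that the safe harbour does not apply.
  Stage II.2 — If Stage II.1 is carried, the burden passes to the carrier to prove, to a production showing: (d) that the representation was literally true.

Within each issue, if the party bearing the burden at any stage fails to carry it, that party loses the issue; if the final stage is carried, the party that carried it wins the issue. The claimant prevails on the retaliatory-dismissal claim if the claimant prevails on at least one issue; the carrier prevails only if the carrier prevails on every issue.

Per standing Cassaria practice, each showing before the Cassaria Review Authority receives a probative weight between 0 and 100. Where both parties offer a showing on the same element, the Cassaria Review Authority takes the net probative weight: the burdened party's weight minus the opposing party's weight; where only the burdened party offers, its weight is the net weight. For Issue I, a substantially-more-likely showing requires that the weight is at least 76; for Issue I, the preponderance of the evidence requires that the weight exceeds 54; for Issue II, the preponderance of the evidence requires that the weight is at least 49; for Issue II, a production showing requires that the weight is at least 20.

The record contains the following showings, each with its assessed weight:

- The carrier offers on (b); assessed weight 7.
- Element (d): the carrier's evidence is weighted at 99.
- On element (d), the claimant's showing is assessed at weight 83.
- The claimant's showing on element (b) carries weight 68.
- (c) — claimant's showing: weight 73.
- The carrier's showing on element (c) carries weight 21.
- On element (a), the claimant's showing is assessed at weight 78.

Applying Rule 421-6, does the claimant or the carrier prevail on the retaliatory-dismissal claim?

— Issue I —
At Stage I.1 the claimant must meet a substantially-more-likely showing (weight is at least 76): on (a) the weight is 78, which does reach 76, so (a) meets the standard.
  Stage I.1 is satisfied; the claimant continues to bear the burden.
At Stage I.2 the claimant must meet the preponderance of the evidence (weight exceeds 54): on (b) the weight is 68 less the opposing 7 gives net 61, which does exceed 54, so (b) meets the standard.
  Stage I.2 carried; the final stage is satisfied.
Every stage carried; the claimant prevails on this issue.
— Issue II —
Stage II.1 (claimant, the preponderance of the evidence, weight is at least 49): (c) net 73−21=52 ≥ 49 — meets.
  Stage II.1 is satisfied; the onus moves to the carrier.
Stage II.2 (carrier, a production showing, weight is at least 20): (d) net 99−83=16 < 20 — fails.
  Stage II.2 not carried; the carrier fails its burden.
The claimant prevails on this issue.
Per-issue: Issue I → claimant; Issue II → claimant. The claimant must prevail on at least one issue; overall, the claimant prevails.

claimant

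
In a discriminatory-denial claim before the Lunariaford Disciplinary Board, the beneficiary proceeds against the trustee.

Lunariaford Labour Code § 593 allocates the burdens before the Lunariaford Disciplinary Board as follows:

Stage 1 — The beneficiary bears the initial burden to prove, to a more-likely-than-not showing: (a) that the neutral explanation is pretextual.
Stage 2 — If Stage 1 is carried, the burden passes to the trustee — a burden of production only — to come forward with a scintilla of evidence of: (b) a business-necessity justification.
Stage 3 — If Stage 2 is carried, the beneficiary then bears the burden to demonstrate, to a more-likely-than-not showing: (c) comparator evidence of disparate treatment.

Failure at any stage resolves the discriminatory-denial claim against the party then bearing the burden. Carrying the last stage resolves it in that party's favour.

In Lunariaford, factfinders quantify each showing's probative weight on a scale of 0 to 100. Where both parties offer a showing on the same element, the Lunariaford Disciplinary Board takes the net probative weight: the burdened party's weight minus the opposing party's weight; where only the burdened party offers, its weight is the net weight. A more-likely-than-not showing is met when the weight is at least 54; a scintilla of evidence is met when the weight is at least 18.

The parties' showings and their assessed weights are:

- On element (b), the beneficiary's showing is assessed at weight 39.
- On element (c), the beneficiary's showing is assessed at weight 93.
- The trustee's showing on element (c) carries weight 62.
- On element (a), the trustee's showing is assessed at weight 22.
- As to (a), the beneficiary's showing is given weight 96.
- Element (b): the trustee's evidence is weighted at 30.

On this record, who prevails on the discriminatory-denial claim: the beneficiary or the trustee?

beneficiary

Stage 1 — burden on beneficiary; standard: a more-likely-than-not showing (weight is at least 54).
    (a): 96 − 22 = 74 ≥ 54 [met]
  Stage 1 is satisfied; the onus moves to the trustee.
Stage 2 — burden on trustee; standard: a scintilla of evidence (weight is at least 18).
    (b): 30 − 39 = -9 < 18 [not met]
  Stage 2 not carried; the trustee fails its burden.
The analysis ends at Stage 2; the beneficiary prevails.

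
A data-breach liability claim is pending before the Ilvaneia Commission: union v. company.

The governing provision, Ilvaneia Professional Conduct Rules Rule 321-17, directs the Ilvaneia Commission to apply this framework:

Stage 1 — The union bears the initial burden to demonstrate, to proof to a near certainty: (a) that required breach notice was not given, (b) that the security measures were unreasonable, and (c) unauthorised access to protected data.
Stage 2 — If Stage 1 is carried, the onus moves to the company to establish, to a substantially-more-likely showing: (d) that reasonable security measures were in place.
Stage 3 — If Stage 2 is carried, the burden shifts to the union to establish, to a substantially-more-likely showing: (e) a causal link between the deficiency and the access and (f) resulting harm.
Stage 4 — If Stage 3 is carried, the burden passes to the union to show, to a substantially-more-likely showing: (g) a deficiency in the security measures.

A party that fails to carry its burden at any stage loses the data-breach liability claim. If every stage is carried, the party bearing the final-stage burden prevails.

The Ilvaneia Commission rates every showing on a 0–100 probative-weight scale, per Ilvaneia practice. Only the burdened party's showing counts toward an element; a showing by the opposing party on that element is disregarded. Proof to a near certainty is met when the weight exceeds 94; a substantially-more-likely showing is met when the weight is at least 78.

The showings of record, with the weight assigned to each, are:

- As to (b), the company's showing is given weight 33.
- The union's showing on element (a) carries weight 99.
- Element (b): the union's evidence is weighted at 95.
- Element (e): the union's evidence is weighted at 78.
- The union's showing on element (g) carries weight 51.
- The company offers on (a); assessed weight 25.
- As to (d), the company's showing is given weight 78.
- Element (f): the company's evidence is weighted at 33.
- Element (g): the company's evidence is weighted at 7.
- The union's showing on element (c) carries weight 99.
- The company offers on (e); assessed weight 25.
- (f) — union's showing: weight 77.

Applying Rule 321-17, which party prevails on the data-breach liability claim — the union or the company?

company

Stage 1 — burden on union; standard: proof to a near certainty (weight exceeds 94).
    (a): 99 (company's 25 disregarded) > 94 [met]
    (b): 95 (company's 33 disregarded) > 94 [met]
    (c): 99 > 94 [met]
  Stage 1 carried; the burden shifts to the company.
Stage 2 — burden on company; standard: a substantially-more-likely showing (weight is at least 78).
    (d): 78 ≥ 78 [met]
  Stage 2 carried; the burden shifts to the union.
Stage 3 — burden on union; standard: a substantially-more-likely showing (weight is at least 78).
    (e): 78 (company's 25 disregarded) ≥ 78 [met]
    (f): 77 (company's 33 disregarded) < 78 [not met]
  Stage 3 not carried; the union fails its burden.
The company prevails.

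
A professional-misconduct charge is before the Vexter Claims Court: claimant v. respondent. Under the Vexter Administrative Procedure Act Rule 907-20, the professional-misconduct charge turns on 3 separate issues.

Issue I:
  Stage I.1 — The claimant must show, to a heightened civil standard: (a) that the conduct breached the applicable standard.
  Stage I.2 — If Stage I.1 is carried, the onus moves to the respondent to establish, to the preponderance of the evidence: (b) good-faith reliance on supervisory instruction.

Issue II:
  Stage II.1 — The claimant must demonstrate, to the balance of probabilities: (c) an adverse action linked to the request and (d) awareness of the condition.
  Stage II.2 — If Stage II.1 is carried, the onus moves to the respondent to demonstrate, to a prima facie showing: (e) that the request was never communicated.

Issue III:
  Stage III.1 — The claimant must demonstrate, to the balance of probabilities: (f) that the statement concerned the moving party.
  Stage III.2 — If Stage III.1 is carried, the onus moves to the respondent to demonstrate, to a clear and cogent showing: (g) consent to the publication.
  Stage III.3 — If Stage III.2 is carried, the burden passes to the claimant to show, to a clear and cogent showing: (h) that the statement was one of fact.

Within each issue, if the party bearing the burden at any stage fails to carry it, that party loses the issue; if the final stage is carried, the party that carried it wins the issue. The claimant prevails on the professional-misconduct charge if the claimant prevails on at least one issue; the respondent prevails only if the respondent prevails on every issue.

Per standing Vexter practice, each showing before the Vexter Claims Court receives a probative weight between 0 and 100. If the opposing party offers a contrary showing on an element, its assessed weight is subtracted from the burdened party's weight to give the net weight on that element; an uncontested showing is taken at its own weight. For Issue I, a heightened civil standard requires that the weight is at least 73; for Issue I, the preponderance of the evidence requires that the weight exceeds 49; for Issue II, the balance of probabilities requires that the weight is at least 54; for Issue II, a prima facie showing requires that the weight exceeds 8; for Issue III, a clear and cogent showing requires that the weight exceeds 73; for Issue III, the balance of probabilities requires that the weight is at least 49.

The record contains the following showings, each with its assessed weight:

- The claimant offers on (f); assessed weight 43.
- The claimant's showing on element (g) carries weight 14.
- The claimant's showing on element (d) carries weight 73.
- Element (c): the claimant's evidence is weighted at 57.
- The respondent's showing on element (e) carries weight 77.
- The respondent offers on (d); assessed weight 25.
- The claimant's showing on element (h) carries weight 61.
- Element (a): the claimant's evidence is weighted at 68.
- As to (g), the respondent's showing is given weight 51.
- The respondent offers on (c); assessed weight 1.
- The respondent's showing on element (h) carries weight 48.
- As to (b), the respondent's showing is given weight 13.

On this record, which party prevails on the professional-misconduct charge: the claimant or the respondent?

— Issue I —
Stage I.1 — burden on claimant; standard: a heightened civil standard (weight is at least 73).
    (a): 68 < 73 [not met]
  The claimant does not carry Stage I.1.
So the respondent prevails on this issue.
— Issue II —
Stage II.1 (claimant, the balance of probabilities, weight is at least 54): (c) net 57−1=56 ≥ 54 — meets; (d) net 73−25=48 < 54 — fails.
  The claimant does not carry Stage II.1.
The respondent prevails on this issue.
— Issue III —
Stage III.1 (claimant, the balance of probabilities, weight is at least 49): (f) 43 < 49 — fails.
  Not every element is met, so the claimant fails to carry Stage III.1.
The respondent prevails on this issue.
Per-issue: Issue I → respondent; Issue II → respondent; Issue III → respondent. The claimant must prevail on at least one issue; overall, the respondent prevails.

respondent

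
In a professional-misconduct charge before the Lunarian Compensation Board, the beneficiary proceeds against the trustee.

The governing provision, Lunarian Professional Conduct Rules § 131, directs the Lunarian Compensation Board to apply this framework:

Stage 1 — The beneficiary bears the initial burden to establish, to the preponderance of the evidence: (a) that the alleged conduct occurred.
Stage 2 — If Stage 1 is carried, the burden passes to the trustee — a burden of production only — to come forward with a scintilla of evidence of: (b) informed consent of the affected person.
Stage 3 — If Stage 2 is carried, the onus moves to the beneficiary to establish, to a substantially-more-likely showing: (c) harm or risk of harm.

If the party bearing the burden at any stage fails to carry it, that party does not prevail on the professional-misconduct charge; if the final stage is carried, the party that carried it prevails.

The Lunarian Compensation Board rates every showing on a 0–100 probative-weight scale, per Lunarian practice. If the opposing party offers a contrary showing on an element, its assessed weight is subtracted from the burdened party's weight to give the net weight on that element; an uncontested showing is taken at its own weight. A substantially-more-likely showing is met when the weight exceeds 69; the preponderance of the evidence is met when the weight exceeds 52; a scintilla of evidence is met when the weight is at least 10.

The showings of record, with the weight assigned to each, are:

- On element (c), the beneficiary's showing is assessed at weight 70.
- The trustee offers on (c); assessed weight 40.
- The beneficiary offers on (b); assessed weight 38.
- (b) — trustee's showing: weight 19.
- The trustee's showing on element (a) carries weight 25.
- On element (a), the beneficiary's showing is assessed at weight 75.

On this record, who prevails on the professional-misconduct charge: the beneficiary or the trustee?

trustee

Stage 1 (beneficiary, the preponderance of the evidence, weight exceeds 52): (a) net 75−25=50 ≤ 52 — fails.
  Not every element is met, so the beneficiary fails to carry Stage 1.
So the trustee prevails.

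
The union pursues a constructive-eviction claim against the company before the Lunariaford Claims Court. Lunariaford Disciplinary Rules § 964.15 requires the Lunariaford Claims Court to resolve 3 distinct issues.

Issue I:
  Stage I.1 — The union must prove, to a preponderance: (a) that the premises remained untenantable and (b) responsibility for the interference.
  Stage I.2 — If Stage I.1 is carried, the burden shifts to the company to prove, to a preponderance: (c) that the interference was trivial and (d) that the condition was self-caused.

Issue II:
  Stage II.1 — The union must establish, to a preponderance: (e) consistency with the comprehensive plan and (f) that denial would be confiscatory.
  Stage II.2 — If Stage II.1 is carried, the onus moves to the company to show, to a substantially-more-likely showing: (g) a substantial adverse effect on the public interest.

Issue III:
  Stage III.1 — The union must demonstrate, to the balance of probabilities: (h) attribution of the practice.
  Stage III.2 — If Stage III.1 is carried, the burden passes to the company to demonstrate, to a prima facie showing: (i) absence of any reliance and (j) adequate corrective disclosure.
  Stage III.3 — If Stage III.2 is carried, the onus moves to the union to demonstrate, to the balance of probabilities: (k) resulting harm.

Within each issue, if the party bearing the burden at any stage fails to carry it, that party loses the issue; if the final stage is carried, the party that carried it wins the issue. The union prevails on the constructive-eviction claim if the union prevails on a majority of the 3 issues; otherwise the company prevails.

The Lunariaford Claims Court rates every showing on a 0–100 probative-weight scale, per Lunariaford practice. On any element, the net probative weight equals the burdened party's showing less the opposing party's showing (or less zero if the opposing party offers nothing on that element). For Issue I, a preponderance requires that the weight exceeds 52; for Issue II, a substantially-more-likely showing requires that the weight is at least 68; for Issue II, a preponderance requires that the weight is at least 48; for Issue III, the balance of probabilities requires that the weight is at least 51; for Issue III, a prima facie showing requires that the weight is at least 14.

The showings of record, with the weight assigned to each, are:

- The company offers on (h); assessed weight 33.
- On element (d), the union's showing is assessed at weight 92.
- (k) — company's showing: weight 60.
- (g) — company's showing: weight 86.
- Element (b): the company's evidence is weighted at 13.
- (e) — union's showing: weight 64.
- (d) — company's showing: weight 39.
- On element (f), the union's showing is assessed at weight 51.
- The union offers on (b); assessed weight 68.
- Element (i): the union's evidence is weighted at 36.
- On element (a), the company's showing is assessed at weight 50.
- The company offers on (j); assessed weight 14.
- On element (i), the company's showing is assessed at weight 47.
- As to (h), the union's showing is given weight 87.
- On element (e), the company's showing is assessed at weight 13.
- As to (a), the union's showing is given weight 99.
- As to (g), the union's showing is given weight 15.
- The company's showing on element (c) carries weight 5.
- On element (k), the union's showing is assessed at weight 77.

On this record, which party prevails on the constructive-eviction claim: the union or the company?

— Issue I —
Stage I.1 (union, a preponderance, weight exceeds 52): (a) net 99−50=49 ≤ 52 — fails; (b) net 68−13=55 > 52 — meets.
  Stage I.1 not carried; the union fails its burden.
The company prevails on this issue.
— Issue II —
Stage II.1 (union, a preponderance, weight is at least 48): (e) net 64−13=51 ≥ 48 — meets; (f) 51 ≥ 48 — meets.
  The union carries Stage II.1; the company now bears the burden.
Stage II.2 (company, a substantially-more-likely showing, weight is at least 68): (g) net 86−15=71 ≥ 68 — meets.
  The company carries the last stage.
Every stage carried; the company prevails on this issue.
— Issue III —
Stage III.1 — burden on union; standard: the balance of probabilities (weight is at least 51).
    (h): 87 − 33 = 54 ≥ 51 [met]
  All elements met. The burden passes to the company.
Stage III.2 — burden on company; standard: a prima facie showing (weight is at least 14).
    (i): 47 − 36 = 11 < 14 [not met]
    (j): 14 ≥ 14 [met]
  The company does not carry Stage III.2.
The analysis ends at Stage III.2; the union prevails on this issue.
Per-issue: Issue I → company; Issue II → company; Issue III → union. The union must prevail on a majority of issues; overall, the company prevails.

company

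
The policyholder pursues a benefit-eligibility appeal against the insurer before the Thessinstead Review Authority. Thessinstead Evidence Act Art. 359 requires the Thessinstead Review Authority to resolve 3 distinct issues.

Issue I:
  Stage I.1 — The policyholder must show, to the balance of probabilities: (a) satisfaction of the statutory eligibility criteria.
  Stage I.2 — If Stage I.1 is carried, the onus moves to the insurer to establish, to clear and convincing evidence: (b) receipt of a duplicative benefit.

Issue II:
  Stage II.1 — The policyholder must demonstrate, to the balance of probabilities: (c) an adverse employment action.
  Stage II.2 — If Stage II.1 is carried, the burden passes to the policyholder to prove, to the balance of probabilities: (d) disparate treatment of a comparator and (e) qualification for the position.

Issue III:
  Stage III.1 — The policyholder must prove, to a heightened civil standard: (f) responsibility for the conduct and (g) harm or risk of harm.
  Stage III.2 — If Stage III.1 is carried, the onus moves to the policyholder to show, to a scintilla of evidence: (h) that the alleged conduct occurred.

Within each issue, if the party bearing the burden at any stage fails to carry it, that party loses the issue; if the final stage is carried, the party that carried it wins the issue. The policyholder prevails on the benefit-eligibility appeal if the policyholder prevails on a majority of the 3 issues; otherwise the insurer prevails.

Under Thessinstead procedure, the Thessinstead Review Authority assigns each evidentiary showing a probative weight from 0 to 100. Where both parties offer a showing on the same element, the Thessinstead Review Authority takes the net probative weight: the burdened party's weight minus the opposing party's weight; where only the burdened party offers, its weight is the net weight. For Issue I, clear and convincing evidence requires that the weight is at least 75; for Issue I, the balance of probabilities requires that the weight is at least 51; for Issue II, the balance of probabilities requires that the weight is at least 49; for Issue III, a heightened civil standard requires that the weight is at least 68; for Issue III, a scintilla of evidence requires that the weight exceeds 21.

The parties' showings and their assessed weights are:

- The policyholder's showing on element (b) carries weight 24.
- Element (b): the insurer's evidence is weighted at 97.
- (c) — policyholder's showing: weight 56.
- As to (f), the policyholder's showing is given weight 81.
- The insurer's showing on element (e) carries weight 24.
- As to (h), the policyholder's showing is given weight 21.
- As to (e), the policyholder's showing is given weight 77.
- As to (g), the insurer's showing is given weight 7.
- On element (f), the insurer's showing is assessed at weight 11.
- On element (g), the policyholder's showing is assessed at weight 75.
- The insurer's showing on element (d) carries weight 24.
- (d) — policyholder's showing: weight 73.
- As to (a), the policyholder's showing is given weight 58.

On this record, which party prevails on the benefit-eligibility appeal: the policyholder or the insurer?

policyholder

— Issue I —
Stage I.1 (policyholder, the balance of probabilities, weight is at least 51): (a) 58 ≥ 51 — meets.
  The policyholder carries Stage I.1; the insurer now bears the burden.
Stage I.2 (insurer, clear and convincing evidence, weight is at least 75): (b) net 97−24=73 < 75 — fails.
  The insurer does not carry Stage I.2.
The policyholder prevails on this issue.
— Issue II —
Stage II.1 — burden on policyholder; standard: the balance of probabilities (weight is at least 49).
    (c): 56 ≥ 49 [met]
  Stage II.1 is satisfied; the policyholder continues to bear the burden.
Stage II.2 — burden on policyholder; standard: the balance of probabilities (weight is at least 49).
    (d): 73 − 24 = 49 ≥ 49 [met]
    (e): 77 − 24 = 53 ≥ 49 [met]
  Stage II.2 carried; the final stage is satisfied.
With every stage satisfied, the policyholder prevails on this issue.
— Issue III —
At Stage III.1 the policyholder must meet a heightened civil standard (weight is at least 68): on (f) the weight is 81 less the opposing 11 gives net 70, ≥ 68, so (f) meets the standard; on (g) the weight is 75 less the opposing 7 gives net 68, ≥ 68, so (g) meets the standard.
  All elements met. The policyholder retains the burden for Stage III.2.
At Stage III.2 the policyholder must meet a scintilla of evidence (weight exceeds 21): on (h) the weight is 21, ≤ 21, so (h) does not meet the standard.
  The policyholder does not carry Stage III.2.
So the insurer prevails on this issue.
Per-issue: Issue I → policyholder; Issue II → policyholder; Issue III → insurer. The policyholder must prevail on a majority of issues; overall, the policyholder prevails.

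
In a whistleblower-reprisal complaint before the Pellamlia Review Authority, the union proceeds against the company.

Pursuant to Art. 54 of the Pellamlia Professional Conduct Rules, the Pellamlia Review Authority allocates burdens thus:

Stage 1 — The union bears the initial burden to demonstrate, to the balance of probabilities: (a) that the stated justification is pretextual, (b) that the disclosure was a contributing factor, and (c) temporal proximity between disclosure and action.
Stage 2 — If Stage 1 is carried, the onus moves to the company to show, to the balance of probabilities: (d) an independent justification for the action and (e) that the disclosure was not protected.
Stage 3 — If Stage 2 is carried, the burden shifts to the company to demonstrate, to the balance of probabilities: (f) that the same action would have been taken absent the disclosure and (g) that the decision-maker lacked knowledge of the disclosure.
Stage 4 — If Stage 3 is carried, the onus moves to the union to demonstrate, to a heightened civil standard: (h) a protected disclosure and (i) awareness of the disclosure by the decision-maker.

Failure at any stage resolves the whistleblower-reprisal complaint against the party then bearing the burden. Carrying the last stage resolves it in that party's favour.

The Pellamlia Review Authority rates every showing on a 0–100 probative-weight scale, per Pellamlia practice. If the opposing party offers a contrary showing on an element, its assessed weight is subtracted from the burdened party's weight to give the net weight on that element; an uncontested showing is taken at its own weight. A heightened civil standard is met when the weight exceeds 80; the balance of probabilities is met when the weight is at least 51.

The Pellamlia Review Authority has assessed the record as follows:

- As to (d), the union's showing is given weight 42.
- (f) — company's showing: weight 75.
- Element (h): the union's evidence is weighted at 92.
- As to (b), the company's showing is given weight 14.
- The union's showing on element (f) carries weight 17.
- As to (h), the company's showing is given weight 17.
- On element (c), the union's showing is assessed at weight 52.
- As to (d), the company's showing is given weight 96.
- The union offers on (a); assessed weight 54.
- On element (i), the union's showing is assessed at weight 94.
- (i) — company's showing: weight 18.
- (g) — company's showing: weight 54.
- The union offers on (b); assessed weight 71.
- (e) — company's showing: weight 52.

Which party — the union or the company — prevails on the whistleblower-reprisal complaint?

Stage 1 (union, the balance of probabilities, weight is at least 51): (a) 54 ≥ 51 — meets; (b) net 71−14=57 ≥ 51 — meets; (c) 52 ≥ 51 — meets.
  Stage 1 is satisfied; the onus moves to the company.
Stage 2 (company, the balance of probabilities, weight is at least 51): (d) net 96−42=54 ≥ 51 — meets; (e) 52 ≥ 51 — meets.
  All elements met. The company retains the burden for Stage 3.
Stage 3 (company, the balance of probabilities, weight is at least 51): (f) net 75−17=58 ≥ 51 — meets; (g) 54 ≥ 51 — meets.
  All elements met. The burden passes to the union.
Stage 4 (union, a heightened civil standard, weight exceeds 80): (h) net 92−17=75 ≤ 80 — fails; (i) net 94−18=76 ≤ 80 — fails.
  The union does not carry Stage 4.
The analysis ends at Stage 4; the company prevails.

company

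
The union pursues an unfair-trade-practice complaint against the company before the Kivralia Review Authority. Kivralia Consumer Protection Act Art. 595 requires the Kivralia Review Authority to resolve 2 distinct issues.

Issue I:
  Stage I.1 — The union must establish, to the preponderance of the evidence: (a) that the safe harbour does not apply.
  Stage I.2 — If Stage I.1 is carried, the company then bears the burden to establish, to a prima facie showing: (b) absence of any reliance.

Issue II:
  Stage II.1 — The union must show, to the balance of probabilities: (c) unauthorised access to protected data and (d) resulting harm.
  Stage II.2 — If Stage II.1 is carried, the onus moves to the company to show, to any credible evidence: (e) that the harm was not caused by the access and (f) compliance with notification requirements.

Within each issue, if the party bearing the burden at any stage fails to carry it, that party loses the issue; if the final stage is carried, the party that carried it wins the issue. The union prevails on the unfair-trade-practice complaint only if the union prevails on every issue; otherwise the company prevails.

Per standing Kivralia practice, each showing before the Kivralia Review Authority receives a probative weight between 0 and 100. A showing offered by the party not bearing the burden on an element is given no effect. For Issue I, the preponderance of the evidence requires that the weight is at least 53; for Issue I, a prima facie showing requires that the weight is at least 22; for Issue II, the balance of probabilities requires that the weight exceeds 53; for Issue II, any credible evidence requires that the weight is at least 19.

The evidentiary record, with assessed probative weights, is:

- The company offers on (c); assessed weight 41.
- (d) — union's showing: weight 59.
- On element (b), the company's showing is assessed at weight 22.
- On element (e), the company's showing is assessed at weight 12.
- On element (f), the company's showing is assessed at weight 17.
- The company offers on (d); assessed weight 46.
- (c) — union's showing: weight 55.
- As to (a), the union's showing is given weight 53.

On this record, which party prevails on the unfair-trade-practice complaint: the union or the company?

company

— Issue I —
Stage I.1 — burden on union; standard: the preponderance of the evidence (weight is at least 53).
    (a): 53 ≥ 53 [met]
  All elements met. The burden passes to the company.
Stage I.2 — burden on company; standard: a prima facie showing (weight is at least 22).
    (b): 22 ≥ 22 [met]
  The company carries the last stage.
All stages carried — the company prevails on this issue.
— Issue II —
Stage II.1 — burden on union; standard: the balance of probabilities (weight exceeds 53).
    (c): 55 (company's 41 disregarded) > 53 [met]
    (d): 59 (company's 46 disregarded) > 53 [met]
  Stage II.1 is satisfied; the onus moves to the company.
Stage II.2 — burden on company; standard: any credible evidence (weight is at least 19).
    (e): 12 < 19 [not met]
    (f): 17 < 19 [not met]
  Stage II.2 not carried; the company fails its burden.
The union prevails on this issue.
Per-issue: Issue I → company; Issue II → union. The union must prevail on every issue; overall, the company prevails.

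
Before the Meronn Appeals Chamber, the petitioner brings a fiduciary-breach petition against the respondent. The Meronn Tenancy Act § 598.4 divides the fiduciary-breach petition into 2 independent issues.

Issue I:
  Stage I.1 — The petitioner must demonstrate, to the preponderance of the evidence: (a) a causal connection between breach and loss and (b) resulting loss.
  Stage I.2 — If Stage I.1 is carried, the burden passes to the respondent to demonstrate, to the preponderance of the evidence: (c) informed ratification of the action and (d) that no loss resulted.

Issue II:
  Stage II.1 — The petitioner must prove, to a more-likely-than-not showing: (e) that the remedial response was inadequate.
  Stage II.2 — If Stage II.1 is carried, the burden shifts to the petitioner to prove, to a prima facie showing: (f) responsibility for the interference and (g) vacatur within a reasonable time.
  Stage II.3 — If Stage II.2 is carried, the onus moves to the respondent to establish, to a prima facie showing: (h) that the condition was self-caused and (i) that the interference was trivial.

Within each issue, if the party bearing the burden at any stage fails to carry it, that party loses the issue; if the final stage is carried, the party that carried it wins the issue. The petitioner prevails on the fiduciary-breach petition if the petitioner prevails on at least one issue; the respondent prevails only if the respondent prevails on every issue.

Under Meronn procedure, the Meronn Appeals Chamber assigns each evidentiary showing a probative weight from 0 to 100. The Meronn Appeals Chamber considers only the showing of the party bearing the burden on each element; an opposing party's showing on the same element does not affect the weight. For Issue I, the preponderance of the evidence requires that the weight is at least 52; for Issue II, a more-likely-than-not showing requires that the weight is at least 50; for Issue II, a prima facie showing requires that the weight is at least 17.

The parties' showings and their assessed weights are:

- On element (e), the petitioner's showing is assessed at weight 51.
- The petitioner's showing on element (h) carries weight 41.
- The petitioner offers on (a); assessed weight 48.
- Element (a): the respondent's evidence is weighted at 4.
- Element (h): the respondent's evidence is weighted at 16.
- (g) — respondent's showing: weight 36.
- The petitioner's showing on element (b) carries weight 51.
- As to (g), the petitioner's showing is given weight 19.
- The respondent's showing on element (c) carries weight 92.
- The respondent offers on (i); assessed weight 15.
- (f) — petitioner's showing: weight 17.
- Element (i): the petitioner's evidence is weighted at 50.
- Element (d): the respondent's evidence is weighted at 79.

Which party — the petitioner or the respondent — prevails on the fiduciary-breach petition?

petitioner

— Issue I —
Stage I.1 (petitioner, the preponderance of the evidence, weight is at least 52): (a) 48 (respondent's 4 disregarded) < 52 — fails; (b) 51 < 52 — fails.
  Not every element is met, so the petitioner fails to carry Stage I.1.
The analysis ends at Stage I.1; the respondent prevails on this issue.
— Issue II —
At Stage II.1 the petitioner must meet a more-likely-than-not showing (weight is at least 50): on (e) the weight is 51, which does reach 50, so (e) meets the standard.
  Stage II.1 is satisfied; the petitioner continues to bear the burden.
At Stage II.2 the petitioner must meet a prima facie showing (weight is at least 17): on (f) the weight is 17, which does reach 17, so (f) meets the standard; on (g) the weight is 19 (the respondent's 36 is given no effect), ≥ 17, so (g) meets the standard.
  The petitioner carries Stage II.2; the respondent now bears the burden.
At Stage II.3 the respondent must meet a prima facie showing (weight is at least 17): on (h) the weight is 16 (the petitioner's 41 is given no effect), < 17, so (h) does not meet the standard; on (i) the weight is 15 (the petitioner's 50 is given no effect), which does not reach 17, so (i) does not meet the standard.
  The respondent does not carry Stage II.3.
The analysis ends at Stage II.3; the petitioner prevails on this issue.
Per-issue: Issue I → respondent; Issue II → petitioner. The petitioner must prevail on at least one issue; overall, the petitioner prevails.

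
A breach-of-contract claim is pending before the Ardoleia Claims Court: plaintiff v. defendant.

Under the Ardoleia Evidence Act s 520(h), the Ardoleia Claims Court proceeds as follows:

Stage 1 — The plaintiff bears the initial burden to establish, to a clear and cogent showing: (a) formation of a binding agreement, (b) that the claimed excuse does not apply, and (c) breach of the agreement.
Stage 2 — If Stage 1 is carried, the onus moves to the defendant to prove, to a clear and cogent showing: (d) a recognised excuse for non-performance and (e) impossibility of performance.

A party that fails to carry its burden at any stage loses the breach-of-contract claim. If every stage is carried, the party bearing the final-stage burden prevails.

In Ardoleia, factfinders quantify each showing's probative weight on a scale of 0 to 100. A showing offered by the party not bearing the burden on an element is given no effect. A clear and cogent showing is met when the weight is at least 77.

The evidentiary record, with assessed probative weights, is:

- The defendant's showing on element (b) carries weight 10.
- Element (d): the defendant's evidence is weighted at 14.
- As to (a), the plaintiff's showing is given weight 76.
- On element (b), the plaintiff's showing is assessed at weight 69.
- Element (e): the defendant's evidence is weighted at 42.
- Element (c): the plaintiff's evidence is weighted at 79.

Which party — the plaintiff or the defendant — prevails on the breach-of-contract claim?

Stage 1 (plaintiff, a clear and cogent showing, weight is at least 77): (a) 76 < 77 — fails; (b) 69 (defendant's 10 disregarded) < 77 — fails; (c) 79 ≥ 77 — meets.
  Stage 1 not carried; the plaintiff fails its burden.
So the defendant prevails.

defendant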